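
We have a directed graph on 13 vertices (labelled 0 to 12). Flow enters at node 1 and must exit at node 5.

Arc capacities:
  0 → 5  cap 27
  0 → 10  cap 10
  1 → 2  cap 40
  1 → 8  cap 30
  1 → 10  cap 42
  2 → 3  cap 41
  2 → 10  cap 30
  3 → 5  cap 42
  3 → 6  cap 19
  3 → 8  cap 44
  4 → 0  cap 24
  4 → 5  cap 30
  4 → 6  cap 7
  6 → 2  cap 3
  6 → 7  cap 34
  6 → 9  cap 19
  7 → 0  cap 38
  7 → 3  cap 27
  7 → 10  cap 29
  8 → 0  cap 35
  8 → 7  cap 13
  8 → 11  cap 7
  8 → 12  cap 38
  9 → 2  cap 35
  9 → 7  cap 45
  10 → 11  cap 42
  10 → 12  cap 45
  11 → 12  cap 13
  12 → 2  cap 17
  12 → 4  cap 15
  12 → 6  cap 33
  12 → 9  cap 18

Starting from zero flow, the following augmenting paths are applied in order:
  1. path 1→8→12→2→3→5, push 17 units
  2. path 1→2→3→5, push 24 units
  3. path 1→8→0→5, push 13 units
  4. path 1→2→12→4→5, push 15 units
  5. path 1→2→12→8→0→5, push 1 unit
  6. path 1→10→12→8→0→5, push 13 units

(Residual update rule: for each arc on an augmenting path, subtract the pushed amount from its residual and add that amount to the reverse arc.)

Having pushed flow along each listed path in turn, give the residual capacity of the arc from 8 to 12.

after path 1 (1→8→12→2→3→5, push 17): res(8,12)=21
after path 2 (1→2→3→5, push 24): res(8,12)=21
after path 3 (1→8→0→5, push 13): res(8,12)=21
after path 4 (1→2→12→4→5, push 15): res(8,12)=21
after path 5 (1→2→12→8→0→5, push 1): res(8,12)=22
after path 6 (1→10→12→8→0→5, push 13): res(8,12)=35

Residual capacity of (8,12): 35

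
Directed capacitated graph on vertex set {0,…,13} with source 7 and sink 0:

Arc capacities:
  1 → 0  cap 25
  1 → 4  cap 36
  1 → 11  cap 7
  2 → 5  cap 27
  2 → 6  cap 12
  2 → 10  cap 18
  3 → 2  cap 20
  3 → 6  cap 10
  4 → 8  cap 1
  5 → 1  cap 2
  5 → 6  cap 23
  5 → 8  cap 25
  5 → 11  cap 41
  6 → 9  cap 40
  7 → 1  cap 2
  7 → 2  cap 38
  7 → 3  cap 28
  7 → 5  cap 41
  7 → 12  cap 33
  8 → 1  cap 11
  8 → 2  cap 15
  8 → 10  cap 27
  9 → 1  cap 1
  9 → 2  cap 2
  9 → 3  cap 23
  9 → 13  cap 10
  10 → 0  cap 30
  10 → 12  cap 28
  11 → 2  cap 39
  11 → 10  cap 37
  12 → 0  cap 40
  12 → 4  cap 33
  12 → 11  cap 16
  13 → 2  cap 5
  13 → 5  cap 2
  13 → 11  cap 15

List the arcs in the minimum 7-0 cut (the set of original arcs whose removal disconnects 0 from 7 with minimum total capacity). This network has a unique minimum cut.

Min-cut arcs: {(5,1), (7,1), (8,1), (9,1), (10,0), (12,0)} (total capacity 86)

augment #1: 7→1→0 push 2
augment #2: 7→12→0 push 33
augment #3: 7→2→10→0 push 18
augment #4: 7→5→1→0 push 2
augment #5: 7→5→8→1→0 push 11
augment #6: 7→5→8→10→0 push 12
augment #7: 7→2→6→9→1→0 push 1
augment #8: 7→5→8→10→12→0 push 2
augment #9: 7→5→11→10→12→0 push 5
max flow = 86; residual-reachable set from 7 gives S-side
cut edges (S→T): {(5,1), (7,1), (8,1), (9,1), (10,0), (12,0)} total cap 86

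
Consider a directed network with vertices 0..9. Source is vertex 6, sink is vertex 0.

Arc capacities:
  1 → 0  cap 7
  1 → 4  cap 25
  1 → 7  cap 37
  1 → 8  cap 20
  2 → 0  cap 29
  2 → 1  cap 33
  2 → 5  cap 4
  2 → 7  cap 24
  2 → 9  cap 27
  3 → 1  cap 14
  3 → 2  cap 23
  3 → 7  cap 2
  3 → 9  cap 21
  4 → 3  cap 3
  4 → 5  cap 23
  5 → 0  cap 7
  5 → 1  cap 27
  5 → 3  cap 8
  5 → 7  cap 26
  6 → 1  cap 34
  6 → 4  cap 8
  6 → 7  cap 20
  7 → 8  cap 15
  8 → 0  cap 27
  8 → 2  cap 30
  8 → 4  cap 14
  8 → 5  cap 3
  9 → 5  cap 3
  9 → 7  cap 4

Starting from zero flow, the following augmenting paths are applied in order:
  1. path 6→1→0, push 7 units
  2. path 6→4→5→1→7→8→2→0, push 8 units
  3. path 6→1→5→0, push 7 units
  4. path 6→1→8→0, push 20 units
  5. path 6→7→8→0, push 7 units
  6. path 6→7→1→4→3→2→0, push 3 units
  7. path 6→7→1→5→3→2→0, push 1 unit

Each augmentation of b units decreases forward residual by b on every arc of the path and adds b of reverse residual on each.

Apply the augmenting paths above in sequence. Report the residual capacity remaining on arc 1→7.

after path 1 (6→1→0, push 7): res(1,7)=37
after path 2 (6→4→5→1→7→8→2→0, push 8): res(1,7)=29
after path 3 (6→1→5→0, push 7): res(1,7)=29
after path 4 (6→1→8→0, push 20): res(1,7)=29
after path 5 (6→7→8→0, push 7): res(1,7)=29
after path 6 (6→7→1→4→3→2→0, push 3): res(1,7)=32
after path 7 (6→7→1→5→3→2→0, push 1): res(1,7)=33

Residual capacity of (1,7): 33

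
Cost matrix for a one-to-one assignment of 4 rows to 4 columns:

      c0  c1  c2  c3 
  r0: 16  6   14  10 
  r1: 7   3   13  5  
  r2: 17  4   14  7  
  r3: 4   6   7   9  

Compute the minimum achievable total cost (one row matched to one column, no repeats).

one of 2 optimal assignments: row0→col1 (cost 6), row1→col0 (cost 7), row2→col3 (cost 7), row3→col2 (cost 7)
total = 6 + 7 + 7 + 7 = 27

Minimum assignment cost: 27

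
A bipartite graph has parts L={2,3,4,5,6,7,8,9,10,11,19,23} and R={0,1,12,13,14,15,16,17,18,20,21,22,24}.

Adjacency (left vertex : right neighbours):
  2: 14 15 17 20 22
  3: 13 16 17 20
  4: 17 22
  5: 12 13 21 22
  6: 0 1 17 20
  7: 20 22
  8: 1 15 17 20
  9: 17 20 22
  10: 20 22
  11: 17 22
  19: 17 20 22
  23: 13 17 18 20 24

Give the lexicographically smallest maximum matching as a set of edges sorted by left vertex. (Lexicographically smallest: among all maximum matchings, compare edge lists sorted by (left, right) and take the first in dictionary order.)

Lex-smallest maximum matching: {(2,14), (3,13), (4,17), (5,12), (6,0), (7,20), (8,1), (9,22), (23,18)}

|M| = 9 (so the lex-smallest maximum matching has 9 edges)
process left vertices in ascending order; for each, take the smallest-labelled available neighbour that still permits 9 edges overall, or leave it unmatched if none does
lex-smallest matching: {2-14, 3-13, 4-17, 5-12, 6-0, 7-20, 8-1, 9-22, 23-18}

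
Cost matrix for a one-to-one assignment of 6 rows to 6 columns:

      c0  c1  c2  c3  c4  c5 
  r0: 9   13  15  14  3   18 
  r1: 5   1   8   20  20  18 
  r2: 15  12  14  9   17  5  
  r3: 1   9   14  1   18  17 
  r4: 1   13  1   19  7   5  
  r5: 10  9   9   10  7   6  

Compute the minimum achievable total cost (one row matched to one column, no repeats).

optimal assignment: row0→col4 (cost 3), row1→col1 (cost 1), row2→col5 (cost 5), row3→col3 (cost 1), row4→col0 (cost 1), row5→col2 (cost 9)
total = 3 + 1 + 5 + 1 + 1 + 9 = 20

Minimum assignment cost: 20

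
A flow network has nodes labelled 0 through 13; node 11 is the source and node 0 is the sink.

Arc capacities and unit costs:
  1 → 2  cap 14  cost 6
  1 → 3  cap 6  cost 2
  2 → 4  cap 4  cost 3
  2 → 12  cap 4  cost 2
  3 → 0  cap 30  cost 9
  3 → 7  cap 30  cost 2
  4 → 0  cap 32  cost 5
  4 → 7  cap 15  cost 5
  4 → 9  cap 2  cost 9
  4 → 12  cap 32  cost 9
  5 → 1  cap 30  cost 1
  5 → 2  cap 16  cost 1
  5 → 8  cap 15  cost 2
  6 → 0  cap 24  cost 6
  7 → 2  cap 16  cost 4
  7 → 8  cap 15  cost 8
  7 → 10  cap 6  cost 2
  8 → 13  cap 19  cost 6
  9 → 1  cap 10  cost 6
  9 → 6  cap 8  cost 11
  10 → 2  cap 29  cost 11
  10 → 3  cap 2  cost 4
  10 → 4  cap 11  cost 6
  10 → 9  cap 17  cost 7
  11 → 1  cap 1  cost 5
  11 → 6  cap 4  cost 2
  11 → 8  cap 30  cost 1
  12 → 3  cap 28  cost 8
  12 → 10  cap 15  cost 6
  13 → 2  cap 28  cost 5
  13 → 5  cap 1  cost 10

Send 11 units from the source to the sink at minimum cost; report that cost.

shortest-cost path #1: 11→6→0 push 4 @ unit cost 8 (adds 32)
shortest-cost path #2: 11→1→3→0 push 1 @ unit cost 16 (adds 16)
shortest-cost path #3: 11→8→13→2→4→0 push 4 @ unit cost 20 (adds 80)
shortest-cost path #4: 11→8→13→5→1→3→0 push 1 @ unit cost 29 (adds 29)
shortest-cost path #5: 11→8→13→2→12→3→0 push 1 @ unit cost 31 (adds 31)
total cost = 188

Minimum cost for 11 units: 188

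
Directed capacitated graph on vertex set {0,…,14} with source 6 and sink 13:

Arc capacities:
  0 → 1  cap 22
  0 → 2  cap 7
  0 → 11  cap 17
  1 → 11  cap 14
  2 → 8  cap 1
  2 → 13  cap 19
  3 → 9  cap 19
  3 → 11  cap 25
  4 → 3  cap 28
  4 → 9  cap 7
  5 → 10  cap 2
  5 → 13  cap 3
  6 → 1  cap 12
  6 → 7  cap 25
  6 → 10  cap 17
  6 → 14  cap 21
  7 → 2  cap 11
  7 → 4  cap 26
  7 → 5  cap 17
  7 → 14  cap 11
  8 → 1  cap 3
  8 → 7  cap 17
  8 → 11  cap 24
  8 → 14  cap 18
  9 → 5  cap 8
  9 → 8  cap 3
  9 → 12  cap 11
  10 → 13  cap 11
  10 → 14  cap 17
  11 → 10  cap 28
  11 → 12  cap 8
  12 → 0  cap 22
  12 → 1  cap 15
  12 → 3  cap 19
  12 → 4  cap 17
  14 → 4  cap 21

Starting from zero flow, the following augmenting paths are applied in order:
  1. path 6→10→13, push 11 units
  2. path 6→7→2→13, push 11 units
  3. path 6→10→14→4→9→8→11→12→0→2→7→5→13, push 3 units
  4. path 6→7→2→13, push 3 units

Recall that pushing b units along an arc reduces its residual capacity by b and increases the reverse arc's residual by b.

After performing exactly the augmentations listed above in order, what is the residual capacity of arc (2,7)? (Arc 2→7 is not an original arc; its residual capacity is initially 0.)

Residual capacity of (2,7): 11

after path 1 (6→10→13, push 11): res(2,7)=0
after path 2 (6→7→2→13, push 11): res(2,7)=11
after path 3 (6→10→14→4→9→8→11→12→0→2→7→5→13, push 3): res(2,7)=8
after path 4 (6→7→2→13, push 3): res(2,7)=11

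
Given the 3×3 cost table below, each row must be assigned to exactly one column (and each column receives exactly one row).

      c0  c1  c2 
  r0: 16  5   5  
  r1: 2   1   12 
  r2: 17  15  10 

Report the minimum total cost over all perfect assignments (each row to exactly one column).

optimal assignment: row0→col1 (cost 5), row1→col0 (cost 2), row2→col2 (cost 10)
total = 5 + 2 + 10 = 17

Minimum assignment cost: 17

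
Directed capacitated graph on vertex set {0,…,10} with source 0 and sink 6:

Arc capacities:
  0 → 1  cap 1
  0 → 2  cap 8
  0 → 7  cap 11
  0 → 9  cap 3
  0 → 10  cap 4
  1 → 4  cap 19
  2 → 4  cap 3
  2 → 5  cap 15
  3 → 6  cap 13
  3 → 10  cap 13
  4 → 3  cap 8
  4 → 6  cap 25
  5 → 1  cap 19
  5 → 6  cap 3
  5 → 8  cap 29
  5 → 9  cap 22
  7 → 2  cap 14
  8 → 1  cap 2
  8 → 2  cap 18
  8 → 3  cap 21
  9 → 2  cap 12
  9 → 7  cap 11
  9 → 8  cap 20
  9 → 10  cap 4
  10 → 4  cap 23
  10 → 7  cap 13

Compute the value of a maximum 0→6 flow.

augment #1: 0→1→4→6 bottleneck 1, total now 1
augment #2: 0→2→4→6 bottleneck 3, total now 4
augment #3: 0→2→5→6 bottleneck 3, total now 7
augment #4: 0→10→4→6 bottleneck 4, total now 11
augment #5: 0→9→8→3→6 bottleneck 3, total now 14
augment #6: 0→2→5→1→4→6 bottleneck 2, total now 16
augment #7: 0→7→2→5→1→4→6 bottleneck 10, total now 26

Maximum flow value: 26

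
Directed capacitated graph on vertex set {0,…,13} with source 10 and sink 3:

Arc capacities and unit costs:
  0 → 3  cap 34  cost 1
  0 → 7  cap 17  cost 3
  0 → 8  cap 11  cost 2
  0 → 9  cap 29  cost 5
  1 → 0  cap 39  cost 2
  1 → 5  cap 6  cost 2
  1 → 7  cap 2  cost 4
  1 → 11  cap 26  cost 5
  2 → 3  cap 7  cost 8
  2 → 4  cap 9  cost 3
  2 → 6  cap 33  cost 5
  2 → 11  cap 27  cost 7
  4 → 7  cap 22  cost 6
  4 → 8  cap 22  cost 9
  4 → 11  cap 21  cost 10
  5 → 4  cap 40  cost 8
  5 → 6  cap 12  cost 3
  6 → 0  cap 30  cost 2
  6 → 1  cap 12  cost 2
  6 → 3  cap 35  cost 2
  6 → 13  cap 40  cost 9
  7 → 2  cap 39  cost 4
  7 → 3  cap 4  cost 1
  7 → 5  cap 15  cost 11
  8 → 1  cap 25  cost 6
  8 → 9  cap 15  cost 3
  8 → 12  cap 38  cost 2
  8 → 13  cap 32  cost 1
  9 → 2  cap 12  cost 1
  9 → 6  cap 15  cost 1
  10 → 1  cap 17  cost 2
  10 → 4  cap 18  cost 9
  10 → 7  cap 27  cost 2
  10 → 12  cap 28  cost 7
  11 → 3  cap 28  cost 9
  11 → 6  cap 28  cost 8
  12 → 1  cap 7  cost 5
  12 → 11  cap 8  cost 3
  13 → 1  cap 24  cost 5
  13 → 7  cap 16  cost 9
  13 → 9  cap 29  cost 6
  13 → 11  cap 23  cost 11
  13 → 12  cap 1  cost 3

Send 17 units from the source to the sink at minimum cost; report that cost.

Minimum cost for 17 units: 77

shortest-cost path #1: 10→7→3 push 4 @ unit cost 3 (adds 12)
shortest-cost path #2: 10→1→0→3 push 13 @ unit cost 5 (adds 65)
total cost = 77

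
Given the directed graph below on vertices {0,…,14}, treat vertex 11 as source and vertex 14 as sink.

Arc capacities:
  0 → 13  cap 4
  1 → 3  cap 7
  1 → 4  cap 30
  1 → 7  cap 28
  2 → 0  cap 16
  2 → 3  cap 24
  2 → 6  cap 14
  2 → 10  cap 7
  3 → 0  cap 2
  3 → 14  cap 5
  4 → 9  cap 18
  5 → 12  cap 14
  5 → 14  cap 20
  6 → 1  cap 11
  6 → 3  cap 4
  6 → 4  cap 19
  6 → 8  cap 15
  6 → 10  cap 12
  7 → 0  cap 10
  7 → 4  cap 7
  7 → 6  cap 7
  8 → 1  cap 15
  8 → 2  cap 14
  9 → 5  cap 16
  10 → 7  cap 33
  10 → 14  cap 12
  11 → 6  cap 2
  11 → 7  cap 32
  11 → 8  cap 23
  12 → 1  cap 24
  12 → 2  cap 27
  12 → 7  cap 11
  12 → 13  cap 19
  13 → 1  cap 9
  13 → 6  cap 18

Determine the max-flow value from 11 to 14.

augment #1: 11→6→3→14 bottleneck 2, total now 2
augment #2: 11→7→6→3→14 bottleneck 2, total now 4
augment #3: 11→7→6→10→14 bottleneck 5, total now 9
augment #4: 11→8→1→3→14 bottleneck 1, total now 10
augment #5: 11→8→2→10→14 bottleneck 7, total now 17
augment #6: 11→7→4→9→5→14 bottleneck 7, total now 24
augment #7: 11→8→1→4→9→5→14 bottleneck 9, total now 33

Maximum flow value: 33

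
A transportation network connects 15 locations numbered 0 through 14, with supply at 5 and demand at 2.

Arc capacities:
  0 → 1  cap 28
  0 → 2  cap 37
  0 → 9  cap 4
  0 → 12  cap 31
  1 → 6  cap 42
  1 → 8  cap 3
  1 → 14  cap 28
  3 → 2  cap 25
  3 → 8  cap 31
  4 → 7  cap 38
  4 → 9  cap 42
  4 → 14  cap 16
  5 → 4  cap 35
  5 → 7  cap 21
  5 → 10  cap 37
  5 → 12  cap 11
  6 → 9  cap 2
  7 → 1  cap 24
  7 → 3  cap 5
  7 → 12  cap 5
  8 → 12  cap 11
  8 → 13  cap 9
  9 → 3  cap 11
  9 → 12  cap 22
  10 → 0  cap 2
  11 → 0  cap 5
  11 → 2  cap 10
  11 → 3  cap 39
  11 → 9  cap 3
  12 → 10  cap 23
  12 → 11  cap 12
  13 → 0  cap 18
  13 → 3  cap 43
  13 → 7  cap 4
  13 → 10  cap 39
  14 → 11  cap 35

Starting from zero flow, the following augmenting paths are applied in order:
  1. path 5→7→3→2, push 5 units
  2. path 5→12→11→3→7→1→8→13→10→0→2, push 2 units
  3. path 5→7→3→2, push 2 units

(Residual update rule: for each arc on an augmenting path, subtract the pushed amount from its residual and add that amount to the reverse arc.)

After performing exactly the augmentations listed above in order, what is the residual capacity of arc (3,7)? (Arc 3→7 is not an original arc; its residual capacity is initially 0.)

Residual capacity of (3,7): 5

after path 1 (5→7→3→2, push 5): res(3,7)=5
after path 2 (5→12→11→3→7→1→8→13→10→0→2, push 2): res(3,7)=3
after path 3 (5→7→3→2, push 2): res(3,7)=5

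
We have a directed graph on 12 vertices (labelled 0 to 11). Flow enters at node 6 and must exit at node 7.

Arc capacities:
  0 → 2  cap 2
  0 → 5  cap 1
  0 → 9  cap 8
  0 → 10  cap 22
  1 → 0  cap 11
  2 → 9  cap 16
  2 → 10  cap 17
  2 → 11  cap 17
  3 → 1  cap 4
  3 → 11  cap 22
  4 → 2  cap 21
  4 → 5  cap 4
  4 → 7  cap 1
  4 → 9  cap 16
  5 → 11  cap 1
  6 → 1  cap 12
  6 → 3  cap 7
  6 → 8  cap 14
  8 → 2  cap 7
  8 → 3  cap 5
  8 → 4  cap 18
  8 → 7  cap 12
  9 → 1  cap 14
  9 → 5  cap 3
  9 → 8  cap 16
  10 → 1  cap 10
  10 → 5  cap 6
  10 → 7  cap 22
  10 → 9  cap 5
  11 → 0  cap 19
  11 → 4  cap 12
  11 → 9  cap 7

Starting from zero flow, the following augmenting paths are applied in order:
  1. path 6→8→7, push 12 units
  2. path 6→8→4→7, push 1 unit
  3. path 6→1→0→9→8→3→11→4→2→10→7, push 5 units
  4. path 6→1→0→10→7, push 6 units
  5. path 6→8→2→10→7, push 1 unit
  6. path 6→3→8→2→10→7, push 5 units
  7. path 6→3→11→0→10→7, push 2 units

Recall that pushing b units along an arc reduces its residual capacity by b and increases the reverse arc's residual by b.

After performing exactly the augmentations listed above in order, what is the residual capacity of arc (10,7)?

after path 1 (6→8→7, push 12): res(10,7)=22
after path 2 (6→8→4→7, push 1): res(10,7)=22
after path 3 (6→1→0→9→8→3→11→4→2→10→7, push 5): res(10,7)=17
after path 4 (6→1→0→10→7, push 6): res(10,7)=11
after path 5 (6→8→2→10→7, push 1): res(10,7)=10
after path 6 (6→3→8→2→10→7, push 5): res(10,7)=5
after path 7 (6→3→11→0→10→7, push 2): res(10,7)=3

Residual capacity of (10,7): 3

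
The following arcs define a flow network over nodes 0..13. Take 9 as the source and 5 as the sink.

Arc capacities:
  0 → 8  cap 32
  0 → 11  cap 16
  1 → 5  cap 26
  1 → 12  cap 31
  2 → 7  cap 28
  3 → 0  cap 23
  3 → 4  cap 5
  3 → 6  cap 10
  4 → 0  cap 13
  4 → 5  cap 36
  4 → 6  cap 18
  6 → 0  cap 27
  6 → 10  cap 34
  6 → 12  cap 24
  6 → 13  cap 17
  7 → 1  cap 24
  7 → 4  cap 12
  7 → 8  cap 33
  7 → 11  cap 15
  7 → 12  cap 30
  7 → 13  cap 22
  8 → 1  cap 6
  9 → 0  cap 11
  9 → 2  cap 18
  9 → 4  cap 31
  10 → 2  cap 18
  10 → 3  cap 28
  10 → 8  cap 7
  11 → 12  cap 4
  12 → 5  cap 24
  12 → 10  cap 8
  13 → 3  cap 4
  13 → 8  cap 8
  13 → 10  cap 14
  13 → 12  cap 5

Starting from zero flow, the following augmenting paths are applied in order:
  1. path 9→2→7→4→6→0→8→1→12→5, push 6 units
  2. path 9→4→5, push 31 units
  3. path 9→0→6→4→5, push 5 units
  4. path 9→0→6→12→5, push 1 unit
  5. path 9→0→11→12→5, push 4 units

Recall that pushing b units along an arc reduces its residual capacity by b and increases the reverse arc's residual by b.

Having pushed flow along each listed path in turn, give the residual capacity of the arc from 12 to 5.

Residual capacity of (12,5): 13

after path 1 (9→2→7→4→6→0→8→1→12→5, push 6): res(12,5)=18
after path 2 (9→4→5, push 31): res(12,5)=18
after path 3 (9→0→6→4→5, push 5): res(12,5)=18
after path 4 (9→0→6→12→5, push 1): res(12,5)=17
after path 5 (9→0→11→12→5, push 4): res(12,5)=13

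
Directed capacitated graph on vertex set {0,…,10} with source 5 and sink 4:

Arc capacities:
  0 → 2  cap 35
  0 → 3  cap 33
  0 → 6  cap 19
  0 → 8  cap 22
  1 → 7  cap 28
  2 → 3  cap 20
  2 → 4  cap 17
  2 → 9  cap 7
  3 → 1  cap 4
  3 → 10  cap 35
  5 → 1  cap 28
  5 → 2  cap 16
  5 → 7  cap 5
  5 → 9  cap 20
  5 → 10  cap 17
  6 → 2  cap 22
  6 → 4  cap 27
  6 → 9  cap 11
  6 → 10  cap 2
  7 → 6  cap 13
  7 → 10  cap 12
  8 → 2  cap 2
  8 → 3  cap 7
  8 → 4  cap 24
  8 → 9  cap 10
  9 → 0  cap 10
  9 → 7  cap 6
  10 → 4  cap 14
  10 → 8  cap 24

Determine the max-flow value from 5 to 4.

augment #1: 5→2→4 bottleneck 16, total now 16
augment #2: 5→10→4 bottleneck 14, total now 30
augment #3: 5→7→6→4 bottleneck 5, total now 35
augment #4: 5→10→8→4 bottleneck 3, total now 38
augment #5: 5→1→7→6→4 bottleneck 8, total now 46
augment #6: 5→9→0→2→4 bottleneck 1, total now 47
augment #7: 5→9→0→6→4 bottleneck 9, total now 56
augment #8: 5→1→7→10→8→4 bottleneck 12, total now 68

Maximum flow value: 68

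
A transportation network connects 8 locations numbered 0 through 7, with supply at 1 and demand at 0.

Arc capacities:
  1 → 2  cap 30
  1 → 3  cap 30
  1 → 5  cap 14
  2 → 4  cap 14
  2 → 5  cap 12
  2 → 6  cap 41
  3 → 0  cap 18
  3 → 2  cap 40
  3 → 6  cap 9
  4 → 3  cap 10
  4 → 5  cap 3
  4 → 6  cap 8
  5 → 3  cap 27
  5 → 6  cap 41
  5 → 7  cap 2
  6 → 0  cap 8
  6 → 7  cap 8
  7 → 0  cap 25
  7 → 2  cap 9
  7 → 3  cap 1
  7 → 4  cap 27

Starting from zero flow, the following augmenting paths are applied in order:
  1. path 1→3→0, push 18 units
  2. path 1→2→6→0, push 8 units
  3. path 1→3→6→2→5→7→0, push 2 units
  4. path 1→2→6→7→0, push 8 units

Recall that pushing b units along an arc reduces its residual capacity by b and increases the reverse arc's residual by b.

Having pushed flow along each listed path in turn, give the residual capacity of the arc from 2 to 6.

Residual capacity of (2,6): 27

after path 1 (1→3→0, push 18): res(2,6)=41
after path 2 (1→2→6→0, push 8): res(2,6)=33
after path 3 (1→3→6→2→5→7→0, push 2): res(2,6)=35
after path 4 (1→2→6→7→0, push 8): res(2,6)=27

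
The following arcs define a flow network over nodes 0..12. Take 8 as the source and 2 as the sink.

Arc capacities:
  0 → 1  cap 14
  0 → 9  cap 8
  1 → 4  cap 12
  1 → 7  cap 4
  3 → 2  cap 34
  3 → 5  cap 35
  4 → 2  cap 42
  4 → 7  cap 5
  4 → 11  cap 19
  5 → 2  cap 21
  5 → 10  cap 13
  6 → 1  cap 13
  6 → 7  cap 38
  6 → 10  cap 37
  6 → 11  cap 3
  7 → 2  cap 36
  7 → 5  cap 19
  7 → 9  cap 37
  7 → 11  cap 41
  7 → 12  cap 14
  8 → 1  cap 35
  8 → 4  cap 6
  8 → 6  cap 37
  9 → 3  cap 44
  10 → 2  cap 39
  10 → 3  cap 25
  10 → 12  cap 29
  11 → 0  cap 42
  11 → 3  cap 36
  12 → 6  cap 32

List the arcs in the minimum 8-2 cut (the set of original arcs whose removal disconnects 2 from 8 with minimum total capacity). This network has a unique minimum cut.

augment #1: 8→4→2 push 6
augment #2: 8→1→4→2 push 12
augment #3: 8→1→7→2 push 4
augment #4: 8→6→7→2 push 32
augment #5: 8→6→10→2 push 5
max flow = 59; residual-reachable set from 8 gives S-side
cut edges (S→T): {(1,4), (1,7), (8,4), (8,6)} total cap 59

Min-cut arcs: {(1,4), (1,7), (8,4), (8,6)} (total capacity 59)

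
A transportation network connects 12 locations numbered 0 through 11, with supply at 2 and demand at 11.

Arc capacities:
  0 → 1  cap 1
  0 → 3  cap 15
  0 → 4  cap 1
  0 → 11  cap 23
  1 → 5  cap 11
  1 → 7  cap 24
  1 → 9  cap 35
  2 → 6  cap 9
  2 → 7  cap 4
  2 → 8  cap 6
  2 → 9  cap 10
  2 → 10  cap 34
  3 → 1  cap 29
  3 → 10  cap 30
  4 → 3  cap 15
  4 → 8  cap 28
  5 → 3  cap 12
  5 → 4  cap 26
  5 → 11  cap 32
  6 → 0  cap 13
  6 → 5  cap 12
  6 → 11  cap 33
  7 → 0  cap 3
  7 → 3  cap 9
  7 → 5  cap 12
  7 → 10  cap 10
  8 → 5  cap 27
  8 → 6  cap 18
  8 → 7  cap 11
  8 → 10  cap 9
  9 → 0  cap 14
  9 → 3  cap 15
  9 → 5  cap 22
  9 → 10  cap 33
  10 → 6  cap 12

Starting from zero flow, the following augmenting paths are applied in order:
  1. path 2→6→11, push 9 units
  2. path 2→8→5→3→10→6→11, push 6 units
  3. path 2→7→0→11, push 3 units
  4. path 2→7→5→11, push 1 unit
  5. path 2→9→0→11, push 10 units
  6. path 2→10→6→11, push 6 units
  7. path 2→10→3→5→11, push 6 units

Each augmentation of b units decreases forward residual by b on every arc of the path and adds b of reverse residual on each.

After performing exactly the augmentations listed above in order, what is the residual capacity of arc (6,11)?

after path 1 (2→6→11, push 9): res(6,11)=24
after path 2 (2→8→5→3→10→6→11, push 6): res(6,11)=18
after path 3 (2→7→0→11, push 3): res(6,11)=18
after path 4 (2→7→5→11, push 1): res(6,11)=18
after path 5 (2→9→0→11, push 10): res(6,11)=18
after path 6 (2→10→6→11, push 6): res(6,11)=12
after path 7 (2→10→3→5→11, push 6): res(6,11)=12

Residual capacity of (6,11): 12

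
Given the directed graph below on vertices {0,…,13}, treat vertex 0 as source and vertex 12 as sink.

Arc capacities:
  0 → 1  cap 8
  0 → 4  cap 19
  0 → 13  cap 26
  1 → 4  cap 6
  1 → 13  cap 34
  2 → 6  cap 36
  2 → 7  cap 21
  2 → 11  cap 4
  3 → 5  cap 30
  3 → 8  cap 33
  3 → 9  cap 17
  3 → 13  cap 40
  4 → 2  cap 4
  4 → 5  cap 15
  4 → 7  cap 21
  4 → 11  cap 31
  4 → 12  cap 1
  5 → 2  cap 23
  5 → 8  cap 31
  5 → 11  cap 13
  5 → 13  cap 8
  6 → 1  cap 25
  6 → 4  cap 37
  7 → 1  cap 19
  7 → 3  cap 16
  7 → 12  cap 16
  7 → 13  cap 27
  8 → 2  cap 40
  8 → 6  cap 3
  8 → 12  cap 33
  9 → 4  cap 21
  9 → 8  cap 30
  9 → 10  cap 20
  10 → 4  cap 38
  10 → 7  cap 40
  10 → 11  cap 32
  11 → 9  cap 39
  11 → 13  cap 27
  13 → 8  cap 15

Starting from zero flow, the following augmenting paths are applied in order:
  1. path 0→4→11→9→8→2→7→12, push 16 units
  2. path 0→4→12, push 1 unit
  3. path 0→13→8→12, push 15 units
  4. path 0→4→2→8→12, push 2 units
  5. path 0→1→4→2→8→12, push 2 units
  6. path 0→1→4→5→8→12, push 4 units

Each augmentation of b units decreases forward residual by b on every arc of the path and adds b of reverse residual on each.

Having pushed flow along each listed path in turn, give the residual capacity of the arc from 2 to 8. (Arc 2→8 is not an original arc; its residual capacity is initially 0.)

Residual capacity of (2,8): 12

after path 1 (0→4→11→9→8→2→7→12, push 16): res(2,8)=16
after path 2 (0→4→12, push 1): res(2,8)=16
after path 3 (0→13→8→12, push 15): res(2,8)=16
after path 4 (0→4→2→8→12, push 2): res(2,8)=14
after path 5 (0→1→4→2→8→12, push 2): res(2,8)=12
after path 6 (0→1→4→5→8→12, push 4): res(2,8)=12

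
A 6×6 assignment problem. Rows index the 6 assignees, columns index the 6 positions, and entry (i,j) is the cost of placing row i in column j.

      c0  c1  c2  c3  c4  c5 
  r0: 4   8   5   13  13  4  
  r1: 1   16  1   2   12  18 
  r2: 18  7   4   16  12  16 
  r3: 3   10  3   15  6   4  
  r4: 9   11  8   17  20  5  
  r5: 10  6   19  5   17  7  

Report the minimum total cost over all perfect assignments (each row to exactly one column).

Minimum assignment cost: 27

optimal assignment: row0→col0 (cost 4), row1→col3 (cost 2), row2→col2 (cost 4), row3→col4 (cost 6), row4→col5 (cost 5), row5→col1 (cost 6)
total = 4 + 2 + 4 + 6 + 5 + 6 = 27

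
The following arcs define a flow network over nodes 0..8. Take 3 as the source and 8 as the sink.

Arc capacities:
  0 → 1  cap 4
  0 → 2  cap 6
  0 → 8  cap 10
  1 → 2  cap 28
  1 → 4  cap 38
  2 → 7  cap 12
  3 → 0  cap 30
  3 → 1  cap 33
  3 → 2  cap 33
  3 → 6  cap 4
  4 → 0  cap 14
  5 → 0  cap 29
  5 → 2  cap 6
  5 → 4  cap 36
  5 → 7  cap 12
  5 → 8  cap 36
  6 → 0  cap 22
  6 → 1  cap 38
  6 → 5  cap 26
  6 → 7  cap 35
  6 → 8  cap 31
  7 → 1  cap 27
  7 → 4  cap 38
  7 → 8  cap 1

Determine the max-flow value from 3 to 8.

augment #1: 3→0→8 bottleneck 10, total now 10
augment #2: 3→6→8 bottleneck 4, total now 14
augment #3: 3→2→7→8 bottleneck 1, total now 15

Maximum flow value: 15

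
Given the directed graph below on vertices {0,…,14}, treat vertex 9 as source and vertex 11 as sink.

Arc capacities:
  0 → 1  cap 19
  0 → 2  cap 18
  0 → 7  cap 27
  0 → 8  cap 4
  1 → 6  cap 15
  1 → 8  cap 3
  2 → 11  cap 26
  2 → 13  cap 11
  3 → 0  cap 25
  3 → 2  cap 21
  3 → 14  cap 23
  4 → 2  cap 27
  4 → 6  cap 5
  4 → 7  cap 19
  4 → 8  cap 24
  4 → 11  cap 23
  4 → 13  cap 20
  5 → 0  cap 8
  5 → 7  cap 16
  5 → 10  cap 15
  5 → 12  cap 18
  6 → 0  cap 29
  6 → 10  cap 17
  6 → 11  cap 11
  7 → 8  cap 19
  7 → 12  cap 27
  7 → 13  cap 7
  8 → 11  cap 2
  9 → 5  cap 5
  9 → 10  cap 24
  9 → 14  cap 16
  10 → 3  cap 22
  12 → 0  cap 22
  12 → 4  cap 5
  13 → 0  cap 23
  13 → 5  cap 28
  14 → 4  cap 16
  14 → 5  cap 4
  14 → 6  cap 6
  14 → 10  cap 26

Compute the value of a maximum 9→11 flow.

augment #1: 9→14→4→11 bottleneck 16, total now 16
augment #2: 9→5→0→2→11 bottleneck 5, total now 21
augment #3: 9→10→3→2→11 bottleneck 21, total now 42
augment #4: 9→10→3→0→8→11 bottleneck 1, total now 43

Maximum flow value: 43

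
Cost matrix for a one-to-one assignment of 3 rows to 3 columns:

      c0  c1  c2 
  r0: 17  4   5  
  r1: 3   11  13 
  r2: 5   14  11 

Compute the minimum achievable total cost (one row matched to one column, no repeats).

Minimum assignment cost: 18

optimal assignment: row0→col1 (cost 4), row1→col0 (cost 3), row2→col2 (cost 11)
total = 4 + 3 + 11 = 18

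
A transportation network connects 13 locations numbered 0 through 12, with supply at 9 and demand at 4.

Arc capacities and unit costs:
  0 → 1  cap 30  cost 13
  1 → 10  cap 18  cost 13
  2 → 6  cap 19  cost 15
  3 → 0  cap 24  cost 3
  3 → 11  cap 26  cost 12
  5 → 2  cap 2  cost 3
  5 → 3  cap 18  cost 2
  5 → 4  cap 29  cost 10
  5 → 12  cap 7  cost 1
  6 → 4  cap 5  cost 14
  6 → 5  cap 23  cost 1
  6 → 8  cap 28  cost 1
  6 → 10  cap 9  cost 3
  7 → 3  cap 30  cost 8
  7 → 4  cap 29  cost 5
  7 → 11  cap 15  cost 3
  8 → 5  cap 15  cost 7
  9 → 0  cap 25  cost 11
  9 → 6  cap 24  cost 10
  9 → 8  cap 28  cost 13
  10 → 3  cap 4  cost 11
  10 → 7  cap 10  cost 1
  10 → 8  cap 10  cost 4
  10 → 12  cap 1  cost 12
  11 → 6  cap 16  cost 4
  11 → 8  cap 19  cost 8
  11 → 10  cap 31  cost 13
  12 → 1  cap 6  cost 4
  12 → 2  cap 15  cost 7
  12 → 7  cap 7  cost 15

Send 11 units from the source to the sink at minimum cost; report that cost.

Minimum cost for 11 units: 213

shortest-cost path #1: 9→6→10→7→4 push 9 @ unit cost 19 (adds 171)
shortest-cost path #2: 9→6→5→4 push 2 @ unit cost 21 (adds 42)
total cost = 213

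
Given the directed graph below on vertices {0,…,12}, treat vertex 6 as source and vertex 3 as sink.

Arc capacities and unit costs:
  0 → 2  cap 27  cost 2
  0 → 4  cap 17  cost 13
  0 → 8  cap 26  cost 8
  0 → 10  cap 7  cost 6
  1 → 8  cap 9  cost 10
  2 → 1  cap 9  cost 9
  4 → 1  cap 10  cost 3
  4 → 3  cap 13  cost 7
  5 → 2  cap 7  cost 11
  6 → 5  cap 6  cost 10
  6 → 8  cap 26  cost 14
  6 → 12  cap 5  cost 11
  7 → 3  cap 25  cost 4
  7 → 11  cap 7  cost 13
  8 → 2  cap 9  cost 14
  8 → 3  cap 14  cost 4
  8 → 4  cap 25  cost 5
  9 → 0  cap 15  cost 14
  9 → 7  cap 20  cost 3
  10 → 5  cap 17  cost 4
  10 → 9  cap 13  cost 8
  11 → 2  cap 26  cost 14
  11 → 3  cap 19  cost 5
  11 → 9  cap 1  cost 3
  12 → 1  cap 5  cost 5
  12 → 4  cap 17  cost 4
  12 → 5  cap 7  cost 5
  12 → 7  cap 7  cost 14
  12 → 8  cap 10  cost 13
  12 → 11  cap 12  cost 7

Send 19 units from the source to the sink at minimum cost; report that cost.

shortest-cost path #1: 6→8→3 push 14 @ unit cost 18 (adds 252)
shortest-cost path #2: 6→12→4→3 push 5 @ unit cost 22 (adds 110)
total cost = 362

Minimum cost for 19 units: 362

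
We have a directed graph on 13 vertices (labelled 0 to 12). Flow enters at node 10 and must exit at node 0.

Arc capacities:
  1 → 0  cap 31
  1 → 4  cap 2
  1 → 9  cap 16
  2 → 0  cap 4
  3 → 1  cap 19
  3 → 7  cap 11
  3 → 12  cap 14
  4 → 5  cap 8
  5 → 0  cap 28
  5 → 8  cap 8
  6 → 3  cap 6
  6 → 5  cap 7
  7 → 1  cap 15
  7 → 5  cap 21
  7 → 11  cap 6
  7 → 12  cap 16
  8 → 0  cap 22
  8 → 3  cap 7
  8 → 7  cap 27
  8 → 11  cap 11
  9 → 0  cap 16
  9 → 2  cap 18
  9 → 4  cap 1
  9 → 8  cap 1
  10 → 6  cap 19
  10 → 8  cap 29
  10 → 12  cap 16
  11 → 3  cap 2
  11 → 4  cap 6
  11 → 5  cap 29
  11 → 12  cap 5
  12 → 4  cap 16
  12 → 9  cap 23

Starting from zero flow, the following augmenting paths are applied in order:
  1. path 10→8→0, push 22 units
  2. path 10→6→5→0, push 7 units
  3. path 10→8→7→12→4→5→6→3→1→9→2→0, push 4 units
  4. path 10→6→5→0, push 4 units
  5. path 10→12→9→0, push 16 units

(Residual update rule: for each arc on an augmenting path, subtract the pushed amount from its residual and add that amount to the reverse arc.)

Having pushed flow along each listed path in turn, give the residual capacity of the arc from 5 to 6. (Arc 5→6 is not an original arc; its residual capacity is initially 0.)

Residual capacity of (5,6): 7

after path 1 (10→8→0, push 22): res(5,6)=0
after path 2 (10→6→5→0, push 7): res(5,6)=7
after path 3 (10→8→7→12→4→5→6→3→1→9→2→0, push 4): res(5,6)=3
after path 4 (10→6→5→0, push 4): res(5,6)=7
after path 5 (10→12→9→0, push 16): res(5,6)=7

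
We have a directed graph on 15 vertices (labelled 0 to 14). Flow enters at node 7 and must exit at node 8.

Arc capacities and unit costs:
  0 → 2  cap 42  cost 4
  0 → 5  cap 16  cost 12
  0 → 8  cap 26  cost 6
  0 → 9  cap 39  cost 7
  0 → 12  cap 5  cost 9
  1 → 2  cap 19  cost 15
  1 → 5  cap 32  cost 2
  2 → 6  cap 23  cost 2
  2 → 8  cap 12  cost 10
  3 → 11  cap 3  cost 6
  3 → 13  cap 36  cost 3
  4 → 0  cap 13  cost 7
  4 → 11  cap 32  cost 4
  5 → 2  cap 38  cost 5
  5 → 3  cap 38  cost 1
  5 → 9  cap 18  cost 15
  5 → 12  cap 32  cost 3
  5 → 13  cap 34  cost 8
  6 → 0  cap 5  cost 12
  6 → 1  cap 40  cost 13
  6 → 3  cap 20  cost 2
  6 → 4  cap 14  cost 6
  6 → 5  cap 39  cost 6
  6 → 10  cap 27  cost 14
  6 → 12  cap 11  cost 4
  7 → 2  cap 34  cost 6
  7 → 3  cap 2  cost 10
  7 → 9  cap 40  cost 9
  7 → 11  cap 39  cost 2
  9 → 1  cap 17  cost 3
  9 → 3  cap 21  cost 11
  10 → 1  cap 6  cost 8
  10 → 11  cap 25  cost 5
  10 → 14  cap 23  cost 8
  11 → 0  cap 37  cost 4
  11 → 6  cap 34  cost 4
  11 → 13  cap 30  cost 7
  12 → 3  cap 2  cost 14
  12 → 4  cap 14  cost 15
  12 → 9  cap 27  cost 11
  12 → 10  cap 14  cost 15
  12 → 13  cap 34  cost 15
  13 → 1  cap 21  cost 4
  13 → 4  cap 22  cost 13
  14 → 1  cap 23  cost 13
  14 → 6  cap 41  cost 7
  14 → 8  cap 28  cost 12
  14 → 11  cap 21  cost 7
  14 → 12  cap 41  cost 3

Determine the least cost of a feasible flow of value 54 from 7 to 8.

Minimum cost for 54 units: 1150

shortest-cost path #1: 7→11→0→8 push 26 @ unit cost 12 (adds 312)
shortest-cost path #2: 7→2→8 push 12 @ unit cost 16 (adds 192)
shortest-cost path #3: 7→11→6→10→14→8 push 13 @ unit cost 40 (adds 520)
shortest-cost path #4: 7→2→6→10→14→8 push 3 @ unit cost 42 (adds 126)
total cost = 1150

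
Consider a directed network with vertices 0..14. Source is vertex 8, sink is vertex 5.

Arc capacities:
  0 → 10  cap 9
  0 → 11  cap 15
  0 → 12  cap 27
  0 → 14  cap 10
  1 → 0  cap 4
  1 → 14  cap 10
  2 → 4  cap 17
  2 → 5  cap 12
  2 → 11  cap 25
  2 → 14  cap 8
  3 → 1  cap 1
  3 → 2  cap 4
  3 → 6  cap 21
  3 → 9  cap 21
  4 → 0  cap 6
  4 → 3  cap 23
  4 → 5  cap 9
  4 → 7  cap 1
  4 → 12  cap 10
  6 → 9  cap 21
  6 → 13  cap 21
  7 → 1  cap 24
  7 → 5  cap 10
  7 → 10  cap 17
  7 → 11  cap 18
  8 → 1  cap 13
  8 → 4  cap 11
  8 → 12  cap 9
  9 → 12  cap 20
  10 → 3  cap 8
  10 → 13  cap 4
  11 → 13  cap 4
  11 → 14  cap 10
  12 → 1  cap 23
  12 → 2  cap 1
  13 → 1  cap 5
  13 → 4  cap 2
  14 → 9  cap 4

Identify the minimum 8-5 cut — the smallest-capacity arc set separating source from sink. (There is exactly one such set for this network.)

augment #1: 8→4→5 push 9
augment #2: 8→4→7→5 push 1
augment #3: 8→12→2→5 push 1
augment #4: 8→4→3→2→5 push 1
augment #5: 8→1→0→10→3→2→5 push 3
max flow = 15; residual-reachable set from 8 gives S-side
cut edges (S→T): {(3,2), (4,5), (4,7), (12,2)} total cap 15

Min-cut arcs: {(3,2), (4,5), (4,7), (12,2)} (total capacity 15)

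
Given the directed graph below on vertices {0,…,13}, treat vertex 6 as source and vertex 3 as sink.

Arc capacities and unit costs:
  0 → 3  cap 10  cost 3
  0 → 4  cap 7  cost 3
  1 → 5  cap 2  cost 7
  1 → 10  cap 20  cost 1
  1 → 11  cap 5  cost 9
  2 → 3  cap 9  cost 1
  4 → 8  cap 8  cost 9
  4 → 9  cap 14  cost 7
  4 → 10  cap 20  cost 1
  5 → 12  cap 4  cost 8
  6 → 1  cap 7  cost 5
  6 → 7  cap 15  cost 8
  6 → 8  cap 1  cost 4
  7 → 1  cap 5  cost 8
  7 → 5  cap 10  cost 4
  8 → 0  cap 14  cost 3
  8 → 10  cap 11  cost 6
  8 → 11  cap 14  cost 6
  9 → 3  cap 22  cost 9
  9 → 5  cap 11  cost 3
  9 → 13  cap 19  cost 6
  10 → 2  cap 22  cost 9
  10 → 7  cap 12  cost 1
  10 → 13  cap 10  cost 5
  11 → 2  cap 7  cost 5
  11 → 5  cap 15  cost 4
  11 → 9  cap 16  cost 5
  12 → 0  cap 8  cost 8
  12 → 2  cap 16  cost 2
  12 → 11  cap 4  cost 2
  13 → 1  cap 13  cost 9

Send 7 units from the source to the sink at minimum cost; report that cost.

shortest-cost path #1: 6→8→0→3 push 1 @ unit cost 10 (adds 10)
shortest-cost path #2: 6→1→10→2→3 push 6 @ unit cost 16 (adds 96)
total cost = 106

Minimum cost for 7 units: 106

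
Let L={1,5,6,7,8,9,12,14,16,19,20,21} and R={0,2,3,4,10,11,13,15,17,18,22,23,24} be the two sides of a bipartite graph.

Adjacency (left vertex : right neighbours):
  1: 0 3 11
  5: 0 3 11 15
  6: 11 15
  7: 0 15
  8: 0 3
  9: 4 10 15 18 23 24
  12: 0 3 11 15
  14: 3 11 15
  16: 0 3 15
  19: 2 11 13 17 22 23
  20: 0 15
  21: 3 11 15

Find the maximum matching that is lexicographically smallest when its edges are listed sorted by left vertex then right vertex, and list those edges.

Lex-smallest maximum matching: {(1,0), (5,3), (6,11), (7,15), (9,4), (19,2)}

|M| = 6 (so the lex-smallest maximum matching has 6 edges)
process left vertices in ascending order; for each, take the smallest-labelled available neighbour that still permits 6 edges overall, or leave it unmatched if none does
lex-smallest matching: {1-0, 5-3, 6-11, 7-15, 9-4, 19-2}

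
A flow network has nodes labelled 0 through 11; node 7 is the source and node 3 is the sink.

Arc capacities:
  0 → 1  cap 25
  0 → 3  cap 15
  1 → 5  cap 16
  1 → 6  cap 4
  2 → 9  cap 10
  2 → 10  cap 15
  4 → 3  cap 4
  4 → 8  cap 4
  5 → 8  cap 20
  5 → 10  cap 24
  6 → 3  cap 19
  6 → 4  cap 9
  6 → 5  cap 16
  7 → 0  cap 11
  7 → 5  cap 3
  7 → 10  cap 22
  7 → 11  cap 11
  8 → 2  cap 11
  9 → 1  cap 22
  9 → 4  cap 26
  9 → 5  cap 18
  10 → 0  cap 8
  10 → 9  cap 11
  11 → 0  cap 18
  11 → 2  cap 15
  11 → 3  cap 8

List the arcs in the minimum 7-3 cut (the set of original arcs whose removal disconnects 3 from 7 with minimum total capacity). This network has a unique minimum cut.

augment #1: 7→0→3 push 11
augment #2: 7→11→3 push 8
augment #3: 7→10→0→3 push 4
augment #4: 7→10→9→4→3 push 4
augment #5: 7→10→0→1→6→3 push 4
max flow = 31; residual-reachable set from 7 gives S-side
cut edges (S→T): {(0,3), (1,6), (4,3), (11,3)} total cap 31

Min-cut arcs: {(0,3), (1,6), (4,3), (11,3)} (total capacity 31)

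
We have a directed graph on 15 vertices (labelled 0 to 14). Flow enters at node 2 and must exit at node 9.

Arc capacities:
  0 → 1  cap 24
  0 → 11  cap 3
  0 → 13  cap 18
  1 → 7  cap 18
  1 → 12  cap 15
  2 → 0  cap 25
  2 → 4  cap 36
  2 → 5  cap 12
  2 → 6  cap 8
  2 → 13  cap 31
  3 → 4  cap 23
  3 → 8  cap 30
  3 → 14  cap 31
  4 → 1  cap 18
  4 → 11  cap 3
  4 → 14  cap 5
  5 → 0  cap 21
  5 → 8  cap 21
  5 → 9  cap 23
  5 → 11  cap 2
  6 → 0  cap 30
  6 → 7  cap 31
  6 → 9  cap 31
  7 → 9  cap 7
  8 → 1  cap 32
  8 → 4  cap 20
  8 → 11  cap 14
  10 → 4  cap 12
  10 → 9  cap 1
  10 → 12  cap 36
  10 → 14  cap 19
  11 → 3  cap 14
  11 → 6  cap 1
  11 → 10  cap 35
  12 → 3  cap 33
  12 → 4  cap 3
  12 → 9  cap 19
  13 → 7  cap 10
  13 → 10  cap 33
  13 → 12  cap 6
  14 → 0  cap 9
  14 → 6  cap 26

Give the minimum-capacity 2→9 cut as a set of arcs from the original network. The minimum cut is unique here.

Min-cut arcs: {(2,5), (6,9), (7,9), (10,9), (12,9)} (total capacity 70)

augment #1: 2→5→9 push 12
augment #2: 2→6→9 push 8
augment #3: 2→13→7→9 push 7
augment #4: 2→13→10→9 push 1
augment #5: 2→13→12→9 push 6
augment #6: 2→0→1→12→9 push 13
augment #7: 2→0→11→6→9 push 1
augment #8: 2→4→14→6→9 push 5
augment #9: 2→13→10→14→6→9 push 17
max flow = 70; residual-reachable set from 2 gives S-side
cut edges (S→T): {(2,5), (6,9), (7,9), (10,9), (12,9)} total cap 70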